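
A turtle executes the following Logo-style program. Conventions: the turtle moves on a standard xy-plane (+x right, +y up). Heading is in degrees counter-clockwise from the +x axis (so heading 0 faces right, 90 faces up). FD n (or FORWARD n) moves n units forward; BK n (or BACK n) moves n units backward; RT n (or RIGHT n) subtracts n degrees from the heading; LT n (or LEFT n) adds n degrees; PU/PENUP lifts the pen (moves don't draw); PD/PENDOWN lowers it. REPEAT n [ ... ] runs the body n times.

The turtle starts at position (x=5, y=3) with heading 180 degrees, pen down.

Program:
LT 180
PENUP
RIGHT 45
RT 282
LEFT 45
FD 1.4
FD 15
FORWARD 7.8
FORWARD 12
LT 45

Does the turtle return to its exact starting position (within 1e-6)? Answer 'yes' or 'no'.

Executing turtle program step by step:
Start: pos=(5,3), heading=180, pen down
LT 180: heading 180 -> 0
PU: pen up
RT 45: heading 0 -> 315
RT 282: heading 315 -> 33
LT 45: heading 33 -> 78
FD 1.4: (5,3) -> (5.291,4.369) [heading=78, move]
FD 15: (5.291,4.369) -> (8.41,19.042) [heading=78, move]
FD 7.8: (8.41,19.042) -> (10.031,26.671) [heading=78, move]
FD 12: (10.031,26.671) -> (12.526,38.409) [heading=78, move]
LT 45: heading 78 -> 123
Final: pos=(12.526,38.409), heading=123, 0 segment(s) drawn

Start position: (5, 3)
Final position: (12.526, 38.409)
Distance = 36.2; >= 1e-6 -> NOT closed

Answer: no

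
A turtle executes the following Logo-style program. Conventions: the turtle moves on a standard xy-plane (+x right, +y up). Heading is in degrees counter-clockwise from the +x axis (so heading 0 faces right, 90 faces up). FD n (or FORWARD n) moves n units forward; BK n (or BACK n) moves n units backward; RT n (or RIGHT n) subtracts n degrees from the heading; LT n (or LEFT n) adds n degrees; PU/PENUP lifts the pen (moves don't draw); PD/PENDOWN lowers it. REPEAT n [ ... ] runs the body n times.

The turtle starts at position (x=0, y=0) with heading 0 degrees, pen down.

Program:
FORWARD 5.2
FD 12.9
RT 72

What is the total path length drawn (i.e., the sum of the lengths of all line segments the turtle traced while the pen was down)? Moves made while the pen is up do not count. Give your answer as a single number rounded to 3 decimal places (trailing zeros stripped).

Answer: 18.1

Derivation:
Executing turtle program step by step:
Start: pos=(0,0), heading=0, pen down
FD 5.2: (0,0) -> (5.2,0) [heading=0, draw]
FD 12.9: (5.2,0) -> (18.1,0) [heading=0, draw]
RT 72: heading 0 -> 288
Final: pos=(18.1,0), heading=288, 2 segment(s) drawn

Segment lengths:
  seg 1: (0,0) -> (5.2,0), length = 5.2
  seg 2: (5.2,0) -> (18.1,0), length = 12.9
Total = 18.1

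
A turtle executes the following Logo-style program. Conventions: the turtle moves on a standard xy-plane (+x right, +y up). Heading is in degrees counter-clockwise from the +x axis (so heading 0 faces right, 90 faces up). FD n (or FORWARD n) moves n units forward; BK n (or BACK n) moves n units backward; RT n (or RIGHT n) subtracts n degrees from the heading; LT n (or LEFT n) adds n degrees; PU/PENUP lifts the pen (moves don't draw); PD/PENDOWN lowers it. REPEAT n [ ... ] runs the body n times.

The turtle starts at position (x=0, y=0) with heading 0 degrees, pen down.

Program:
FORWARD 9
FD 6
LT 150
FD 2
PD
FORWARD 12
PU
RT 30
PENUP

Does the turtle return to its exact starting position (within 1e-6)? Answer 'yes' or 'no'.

Answer: no

Derivation:
Executing turtle program step by step:
Start: pos=(0,0), heading=0, pen down
FD 9: (0,0) -> (9,0) [heading=0, draw]
FD 6: (9,0) -> (15,0) [heading=0, draw]
LT 150: heading 0 -> 150
FD 2: (15,0) -> (13.268,1) [heading=150, draw]
PD: pen down
FD 12: (13.268,1) -> (2.876,7) [heading=150, draw]
PU: pen up
RT 30: heading 150 -> 120
PU: pen up
Final: pos=(2.876,7), heading=120, 4 segment(s) drawn

Start position: (0, 0)
Final position: (2.876, 7)
Distance = 7.568; >= 1e-6 -> NOT closed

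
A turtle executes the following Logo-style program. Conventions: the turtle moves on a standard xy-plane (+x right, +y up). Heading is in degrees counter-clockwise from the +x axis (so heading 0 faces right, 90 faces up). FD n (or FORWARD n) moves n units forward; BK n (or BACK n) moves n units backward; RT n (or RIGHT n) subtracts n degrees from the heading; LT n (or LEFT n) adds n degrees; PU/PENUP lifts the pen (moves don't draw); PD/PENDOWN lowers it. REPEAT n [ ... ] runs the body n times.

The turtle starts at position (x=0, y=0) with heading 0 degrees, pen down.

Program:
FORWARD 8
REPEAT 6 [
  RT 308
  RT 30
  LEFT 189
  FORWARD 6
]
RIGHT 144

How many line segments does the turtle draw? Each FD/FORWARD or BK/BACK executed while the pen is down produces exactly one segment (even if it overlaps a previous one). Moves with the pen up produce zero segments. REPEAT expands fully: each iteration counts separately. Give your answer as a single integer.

Answer: 7

Derivation:
Executing turtle program step by step:
Start: pos=(0,0), heading=0, pen down
FD 8: (0,0) -> (8,0) [heading=0, draw]
REPEAT 6 [
  -- iteration 1/6 --
  RT 308: heading 0 -> 52
  RT 30: heading 52 -> 22
  LT 189: heading 22 -> 211
  FD 6: (8,0) -> (2.857,-3.09) [heading=211, draw]
  -- iteration 2/6 --
  RT 308: heading 211 -> 263
  RT 30: heading 263 -> 233
  LT 189: heading 233 -> 62
  FD 6: (2.857,-3.09) -> (5.674,2.207) [heading=62, draw]
  -- iteration 3/6 --
  RT 308: heading 62 -> 114
  RT 30: heading 114 -> 84
  LT 189: heading 84 -> 273
  FD 6: (5.674,2.207) -> (5.988,-3.784) [heading=273, draw]
  -- iteration 4/6 --
  RT 308: heading 273 -> 325
  RT 30: heading 325 -> 295
  LT 189: heading 295 -> 124
  FD 6: (5.988,-3.784) -> (2.633,1.19) [heading=124, draw]
  -- iteration 5/6 --
  RT 308: heading 124 -> 176
  RT 30: heading 176 -> 146
  LT 189: heading 146 -> 335
  FD 6: (2.633,1.19) -> (8.071,-1.346) [heading=335, draw]
  -- iteration 6/6 --
  RT 308: heading 335 -> 27
  RT 30: heading 27 -> 357
  LT 189: heading 357 -> 186
  FD 6: (8.071,-1.346) -> (2.103,-1.973) [heading=186, draw]
]
RT 144: heading 186 -> 42
Final: pos=(2.103,-1.973), heading=42, 7 segment(s) drawn
Segments drawn: 7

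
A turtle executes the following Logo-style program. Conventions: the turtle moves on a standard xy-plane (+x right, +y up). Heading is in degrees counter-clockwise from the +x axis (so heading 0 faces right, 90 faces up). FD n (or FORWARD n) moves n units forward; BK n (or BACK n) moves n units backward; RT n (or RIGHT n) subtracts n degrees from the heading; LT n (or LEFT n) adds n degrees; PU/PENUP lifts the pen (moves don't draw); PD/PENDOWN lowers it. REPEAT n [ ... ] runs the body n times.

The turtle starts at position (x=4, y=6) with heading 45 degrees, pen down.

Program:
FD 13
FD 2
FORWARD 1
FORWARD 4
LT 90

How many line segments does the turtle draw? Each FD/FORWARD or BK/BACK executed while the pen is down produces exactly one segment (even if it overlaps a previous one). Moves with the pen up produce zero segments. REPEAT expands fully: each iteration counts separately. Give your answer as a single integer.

Executing turtle program step by step:
Start: pos=(4,6), heading=45, pen down
FD 13: (4,6) -> (13.192,15.192) [heading=45, draw]
FD 2: (13.192,15.192) -> (14.607,16.607) [heading=45, draw]
FD 1: (14.607,16.607) -> (15.314,17.314) [heading=45, draw]
FD 4: (15.314,17.314) -> (18.142,20.142) [heading=45, draw]
LT 90: heading 45 -> 135
Final: pos=(18.142,20.142), heading=135, 4 segment(s) drawn
Segments drawn: 4

Answer: 4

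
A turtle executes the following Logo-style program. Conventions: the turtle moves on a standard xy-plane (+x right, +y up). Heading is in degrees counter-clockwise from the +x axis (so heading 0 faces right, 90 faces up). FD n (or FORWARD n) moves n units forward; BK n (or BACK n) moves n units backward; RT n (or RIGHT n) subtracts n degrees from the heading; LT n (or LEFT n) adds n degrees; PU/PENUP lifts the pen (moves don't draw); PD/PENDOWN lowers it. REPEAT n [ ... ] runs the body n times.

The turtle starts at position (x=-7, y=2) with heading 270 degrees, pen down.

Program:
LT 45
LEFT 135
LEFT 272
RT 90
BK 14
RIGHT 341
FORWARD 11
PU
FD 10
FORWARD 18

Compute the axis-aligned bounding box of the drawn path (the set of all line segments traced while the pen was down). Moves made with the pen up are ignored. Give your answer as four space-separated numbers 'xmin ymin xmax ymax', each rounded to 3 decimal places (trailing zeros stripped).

Executing turtle program step by step:
Start: pos=(-7,2), heading=270, pen down
LT 45: heading 270 -> 315
LT 135: heading 315 -> 90
LT 272: heading 90 -> 2
RT 90: heading 2 -> 272
BK 14: (-7,2) -> (-7.489,15.991) [heading=272, draw]
RT 341: heading 272 -> 291
FD 11: (-7.489,15.991) -> (-3.547,5.722) [heading=291, draw]
PU: pen up
FD 10: (-3.547,5.722) -> (0.037,-3.614) [heading=291, move]
FD 18: (0.037,-3.614) -> (6.488,-20.418) [heading=291, move]
Final: pos=(6.488,-20.418), heading=291, 2 segment(s) drawn

Segment endpoints: x in {-7.489, -7, -3.547}, y in {2, 5.722, 15.991}
xmin=-7.489, ymin=2, xmax=-3.547, ymax=15.991

Answer: -7.489 2 -3.547 15.991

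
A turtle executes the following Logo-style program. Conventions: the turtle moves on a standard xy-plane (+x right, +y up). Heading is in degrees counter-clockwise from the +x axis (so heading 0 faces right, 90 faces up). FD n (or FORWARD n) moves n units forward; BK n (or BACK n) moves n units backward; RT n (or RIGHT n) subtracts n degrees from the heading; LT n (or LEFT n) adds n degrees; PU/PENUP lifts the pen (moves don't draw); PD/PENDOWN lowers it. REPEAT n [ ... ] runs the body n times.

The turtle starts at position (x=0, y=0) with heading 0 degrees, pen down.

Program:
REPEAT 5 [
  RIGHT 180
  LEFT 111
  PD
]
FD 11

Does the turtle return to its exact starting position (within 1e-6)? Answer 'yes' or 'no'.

Executing turtle program step by step:
Start: pos=(0,0), heading=0, pen down
REPEAT 5 [
  -- iteration 1/5 --
  RT 180: heading 0 -> 180
  LT 111: heading 180 -> 291
  PD: pen down
  -- iteration 2/5 --
  RT 180: heading 291 -> 111
  LT 111: heading 111 -> 222
  PD: pen down
  -- iteration 3/5 --
  RT 180: heading 222 -> 42
  LT 111: heading 42 -> 153
  PD: pen down
  -- iteration 4/5 --
  RT 180: heading 153 -> 333
  LT 111: heading 333 -> 84
  PD: pen down
  -- iteration 5/5 --
  RT 180: heading 84 -> 264
  LT 111: heading 264 -> 15
  PD: pen down
]
FD 11: (0,0) -> (10.625,2.847) [heading=15, draw]
Final: pos=(10.625,2.847), heading=15, 1 segment(s) drawn

Start position: (0, 0)
Final position: (10.625, 2.847)
Distance = 11; >= 1e-6 -> NOT closed

Answer: no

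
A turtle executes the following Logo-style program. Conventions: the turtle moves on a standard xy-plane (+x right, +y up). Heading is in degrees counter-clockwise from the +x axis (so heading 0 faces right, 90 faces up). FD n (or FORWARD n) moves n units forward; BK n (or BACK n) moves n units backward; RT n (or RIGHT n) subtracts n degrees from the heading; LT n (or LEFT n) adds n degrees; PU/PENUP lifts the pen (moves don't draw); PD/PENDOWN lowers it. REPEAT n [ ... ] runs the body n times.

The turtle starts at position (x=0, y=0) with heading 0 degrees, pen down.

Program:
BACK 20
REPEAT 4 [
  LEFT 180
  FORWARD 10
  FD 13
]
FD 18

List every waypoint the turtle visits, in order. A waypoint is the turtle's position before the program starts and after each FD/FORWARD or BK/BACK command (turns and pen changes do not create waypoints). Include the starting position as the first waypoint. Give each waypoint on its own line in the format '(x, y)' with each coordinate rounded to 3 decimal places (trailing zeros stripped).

Answer: (0, 0)
(-20, 0)
(-30, 0)
(-43, 0)
(-33, 0)
(-20, 0)
(-30, 0)
(-43, 0)
(-33, 0)
(-20, 0)
(-2, 0)

Derivation:
Executing turtle program step by step:
Start: pos=(0,0), heading=0, pen down
BK 20: (0,0) -> (-20,0) [heading=0, draw]
REPEAT 4 [
  -- iteration 1/4 --
  LT 180: heading 0 -> 180
  FD 10: (-20,0) -> (-30,0) [heading=180, draw]
  FD 13: (-30,0) -> (-43,0) [heading=180, draw]
  -- iteration 2/4 --
  LT 180: heading 180 -> 0
  FD 10: (-43,0) -> (-33,0) [heading=0, draw]
  FD 13: (-33,0) -> (-20,0) [heading=0, draw]
  -- iteration 3/4 --
  LT 180: heading 0 -> 180
  FD 10: (-20,0) -> (-30,0) [heading=180, draw]
  FD 13: (-30,0) -> (-43,0) [heading=180, draw]
  -- iteration 4/4 --
  LT 180: heading 180 -> 0
  FD 10: (-43,0) -> (-33,0) [heading=0, draw]
  FD 13: (-33,0) -> (-20,0) [heading=0, draw]
]
FD 18: (-20,0) -> (-2,0) [heading=0, draw]
Final: pos=(-2,0), heading=0, 10 segment(s) drawn
Waypoints (11 total):
(0, 0)
(-20, 0)
(-30, 0)
(-43, 0)
(-33, 0)
(-20, 0)
(-30, 0)
(-43, 0)
(-33, 0)
(-20, 0)
(-2, 0)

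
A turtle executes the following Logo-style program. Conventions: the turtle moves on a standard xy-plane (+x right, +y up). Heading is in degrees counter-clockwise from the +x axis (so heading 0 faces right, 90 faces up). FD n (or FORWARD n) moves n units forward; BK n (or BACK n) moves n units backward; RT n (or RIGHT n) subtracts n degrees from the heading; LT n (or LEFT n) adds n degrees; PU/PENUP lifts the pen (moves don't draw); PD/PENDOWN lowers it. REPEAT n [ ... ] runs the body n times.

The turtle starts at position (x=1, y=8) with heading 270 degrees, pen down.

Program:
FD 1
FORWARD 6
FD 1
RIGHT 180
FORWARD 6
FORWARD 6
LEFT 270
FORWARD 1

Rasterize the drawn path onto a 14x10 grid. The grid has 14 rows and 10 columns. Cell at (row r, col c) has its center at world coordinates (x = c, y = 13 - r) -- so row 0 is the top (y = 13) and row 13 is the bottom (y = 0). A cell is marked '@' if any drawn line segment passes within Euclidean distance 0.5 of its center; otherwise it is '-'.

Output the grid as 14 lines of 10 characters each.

Segment 0: (1,8) -> (1,7)
Segment 1: (1,7) -> (1,1)
Segment 2: (1,1) -> (1,0)
Segment 3: (1,0) -> (1,6)
Segment 4: (1,6) -> (1,12)
Segment 5: (1,12) -> (2,12)

Answer: ----------
-@@-------
-@--------
-@--------
-@--------
-@--------
-@--------
-@--------
-@--------
-@--------
-@--------
-@--------
-@--------
-@--------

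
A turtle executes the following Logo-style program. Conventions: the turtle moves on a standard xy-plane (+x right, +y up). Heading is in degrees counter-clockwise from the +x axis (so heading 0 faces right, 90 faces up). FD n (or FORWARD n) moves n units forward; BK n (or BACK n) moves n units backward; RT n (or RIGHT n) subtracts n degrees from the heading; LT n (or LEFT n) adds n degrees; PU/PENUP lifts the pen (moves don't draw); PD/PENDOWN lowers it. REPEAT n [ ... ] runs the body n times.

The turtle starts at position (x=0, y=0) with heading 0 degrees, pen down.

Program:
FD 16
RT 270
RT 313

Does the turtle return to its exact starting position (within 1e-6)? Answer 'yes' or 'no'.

Executing turtle program step by step:
Start: pos=(0,0), heading=0, pen down
FD 16: (0,0) -> (16,0) [heading=0, draw]
RT 270: heading 0 -> 90
RT 313: heading 90 -> 137
Final: pos=(16,0), heading=137, 1 segment(s) drawn

Start position: (0, 0)
Final position: (16, 0)
Distance = 16; >= 1e-6 -> NOT closed

Answer: no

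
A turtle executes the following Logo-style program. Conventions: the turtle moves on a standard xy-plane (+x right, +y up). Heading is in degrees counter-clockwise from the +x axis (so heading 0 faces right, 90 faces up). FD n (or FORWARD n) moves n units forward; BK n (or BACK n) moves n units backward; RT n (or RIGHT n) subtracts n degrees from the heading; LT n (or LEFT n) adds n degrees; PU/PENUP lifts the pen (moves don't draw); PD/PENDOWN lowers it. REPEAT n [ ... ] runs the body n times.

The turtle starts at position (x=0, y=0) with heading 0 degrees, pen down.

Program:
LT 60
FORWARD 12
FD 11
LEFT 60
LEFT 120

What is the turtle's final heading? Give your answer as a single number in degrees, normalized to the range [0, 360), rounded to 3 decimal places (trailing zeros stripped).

Answer: 240

Derivation:
Executing turtle program step by step:
Start: pos=(0,0), heading=0, pen down
LT 60: heading 0 -> 60
FD 12: (0,0) -> (6,10.392) [heading=60, draw]
FD 11: (6,10.392) -> (11.5,19.919) [heading=60, draw]
LT 60: heading 60 -> 120
LT 120: heading 120 -> 240
Final: pos=(11.5,19.919), heading=240, 2 segment(s) drawn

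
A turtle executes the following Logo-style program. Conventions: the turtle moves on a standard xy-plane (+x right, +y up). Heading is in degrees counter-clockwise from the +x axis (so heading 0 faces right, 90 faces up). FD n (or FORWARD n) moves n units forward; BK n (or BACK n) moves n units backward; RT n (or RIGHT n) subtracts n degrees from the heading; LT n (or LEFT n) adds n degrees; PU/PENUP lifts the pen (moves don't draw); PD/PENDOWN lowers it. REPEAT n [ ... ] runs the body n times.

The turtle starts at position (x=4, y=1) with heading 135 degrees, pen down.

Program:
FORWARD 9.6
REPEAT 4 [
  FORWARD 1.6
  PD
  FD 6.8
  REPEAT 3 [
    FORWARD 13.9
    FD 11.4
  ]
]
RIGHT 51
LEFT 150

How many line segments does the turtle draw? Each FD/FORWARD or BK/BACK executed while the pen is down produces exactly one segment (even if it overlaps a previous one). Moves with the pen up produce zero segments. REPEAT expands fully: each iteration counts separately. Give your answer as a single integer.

Answer: 33

Derivation:
Executing turtle program step by step:
Start: pos=(4,1), heading=135, pen down
FD 9.6: (4,1) -> (-2.788,7.788) [heading=135, draw]
REPEAT 4 [
  -- iteration 1/4 --
  FD 1.6: (-2.788,7.788) -> (-3.92,8.92) [heading=135, draw]
  PD: pen down
  FD 6.8: (-3.92,8.92) -> (-8.728,13.728) [heading=135, draw]
  REPEAT 3 [
    -- iteration 1/3 --
    FD 13.9: (-8.728,13.728) -> (-18.557,23.557) [heading=135, draw]
    FD 11.4: (-18.557,23.557) -> (-26.618,31.618) [heading=135, draw]
    -- iteration 2/3 --
    FD 13.9: (-26.618,31.618) -> (-36.447,41.447) [heading=135, draw]
    FD 11.4: (-36.447,41.447) -> (-44.508,49.508) [heading=135, draw]
    -- iteration 3/3 --
    FD 13.9: (-44.508,49.508) -> (-54.336,59.336) [heading=135, draw]
    FD 11.4: (-54.336,59.336) -> (-62.397,67.397) [heading=135, draw]
  ]
  -- iteration 2/4 --
  FD 1.6: (-62.397,67.397) -> (-63.529,68.529) [heading=135, draw]
  PD: pen down
  FD 6.8: (-63.529,68.529) -> (-68.337,73.337) [heading=135, draw]
  REPEAT 3 [
    -- iteration 1/3 --
    FD 13.9: (-68.337,73.337) -> (-78.166,83.166) [heading=135, draw]
    FD 11.4: (-78.166,83.166) -> (-86.227,91.227) [heading=135, draw]
    -- iteration 2/3 --
    FD 13.9: (-86.227,91.227) -> (-96.056,101.056) [heading=135, draw]
    FD 11.4: (-96.056,101.056) -> (-104.117,109.117) [heading=135, draw]
    -- iteration 3/3 --
    FD 13.9: (-104.117,109.117) -> (-113.945,118.945) [heading=135, draw]
    FD 11.4: (-113.945,118.945) -> (-122.006,127.006) [heading=135, draw]
  ]
  -- iteration 3/4 --
  FD 1.6: (-122.006,127.006) -> (-123.138,128.138) [heading=135, draw]
  PD: pen down
  FD 6.8: (-123.138,128.138) -> (-127.946,132.946) [heading=135, draw]
  REPEAT 3 [
    -- iteration 1/3 --
    FD 13.9: (-127.946,132.946) -> (-137.775,142.775) [heading=135, draw]
    FD 11.4: (-137.775,142.775) -> (-145.836,150.836) [heading=135, draw]
    -- iteration 2/3 --
    FD 13.9: (-145.836,150.836) -> (-155.665,160.665) [heading=135, draw]
    FD 11.4: (-155.665,160.665) -> (-163.726,168.726) [heading=135, draw]
    -- iteration 3/3 --
    FD 13.9: (-163.726,168.726) -> (-173.555,178.555) [heading=135, draw]
    FD 11.4: (-173.555,178.555) -> (-181.616,186.616) [heading=135, draw]
  ]
  -- iteration 4/4 --
  FD 1.6: (-181.616,186.616) -> (-182.747,187.747) [heading=135, draw]
  PD: pen down
  FD 6.8: (-182.747,187.747) -> (-187.555,192.555) [heading=135, draw]
  REPEAT 3 [
    -- iteration 1/3 --
    FD 13.9: (-187.555,192.555) -> (-197.384,202.384) [heading=135, draw]
    FD 11.4: (-197.384,202.384) -> (-205.445,210.445) [heading=135, draw]
    -- iteration 2/3 --
    FD 13.9: (-205.445,210.445) -> (-215.274,220.274) [heading=135, draw]
    FD 11.4: (-215.274,220.274) -> (-223.335,228.335) [heading=135, draw]
    -- iteration 3/3 --
    FD 13.9: (-223.335,228.335) -> (-233.164,238.164) [heading=135, draw]
    FD 11.4: (-233.164,238.164) -> (-241.225,246.225) [heading=135, draw]
  ]
]
RT 51: heading 135 -> 84
LT 150: heading 84 -> 234
Final: pos=(-241.225,246.225), heading=234, 33 segment(s) drawn
Segments drawn: 33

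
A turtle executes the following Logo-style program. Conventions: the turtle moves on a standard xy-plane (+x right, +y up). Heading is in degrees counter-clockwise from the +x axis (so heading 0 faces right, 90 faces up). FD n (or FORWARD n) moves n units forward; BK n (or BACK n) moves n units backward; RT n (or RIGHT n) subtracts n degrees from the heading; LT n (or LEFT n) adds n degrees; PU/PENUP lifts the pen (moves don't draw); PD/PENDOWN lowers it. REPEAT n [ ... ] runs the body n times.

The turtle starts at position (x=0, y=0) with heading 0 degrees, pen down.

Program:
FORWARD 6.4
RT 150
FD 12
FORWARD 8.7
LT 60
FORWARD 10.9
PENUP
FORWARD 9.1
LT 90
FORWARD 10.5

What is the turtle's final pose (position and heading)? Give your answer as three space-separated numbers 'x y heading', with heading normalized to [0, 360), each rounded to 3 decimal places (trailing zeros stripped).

Executing turtle program step by step:
Start: pos=(0,0), heading=0, pen down
FD 6.4: (0,0) -> (6.4,0) [heading=0, draw]
RT 150: heading 0 -> 210
FD 12: (6.4,0) -> (-3.992,-6) [heading=210, draw]
FD 8.7: (-3.992,-6) -> (-11.527,-10.35) [heading=210, draw]
LT 60: heading 210 -> 270
FD 10.9: (-11.527,-10.35) -> (-11.527,-21.25) [heading=270, draw]
PU: pen up
FD 9.1: (-11.527,-21.25) -> (-11.527,-30.35) [heading=270, move]
LT 90: heading 270 -> 0
FD 10.5: (-11.527,-30.35) -> (-1.027,-30.35) [heading=0, move]
Final: pos=(-1.027,-30.35), heading=0, 4 segment(s) drawn

Answer: -1.027 -30.35 0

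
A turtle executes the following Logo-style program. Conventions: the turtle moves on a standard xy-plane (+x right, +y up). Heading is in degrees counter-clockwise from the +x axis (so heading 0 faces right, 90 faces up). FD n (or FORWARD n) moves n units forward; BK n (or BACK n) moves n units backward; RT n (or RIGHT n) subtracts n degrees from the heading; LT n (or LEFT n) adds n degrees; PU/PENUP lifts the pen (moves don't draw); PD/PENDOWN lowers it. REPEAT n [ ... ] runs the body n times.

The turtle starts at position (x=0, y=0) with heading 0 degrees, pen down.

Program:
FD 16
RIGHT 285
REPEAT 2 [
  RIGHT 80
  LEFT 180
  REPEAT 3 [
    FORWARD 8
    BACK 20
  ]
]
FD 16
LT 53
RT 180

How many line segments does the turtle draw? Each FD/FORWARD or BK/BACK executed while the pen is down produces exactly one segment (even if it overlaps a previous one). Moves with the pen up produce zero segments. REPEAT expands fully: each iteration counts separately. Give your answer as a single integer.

Answer: 14

Derivation:
Executing turtle program step by step:
Start: pos=(0,0), heading=0, pen down
FD 16: (0,0) -> (16,0) [heading=0, draw]
RT 285: heading 0 -> 75
REPEAT 2 [
  -- iteration 1/2 --
  RT 80: heading 75 -> 355
  LT 180: heading 355 -> 175
  REPEAT 3 [
    -- iteration 1/3 --
    FD 8: (16,0) -> (8.03,0.697) [heading=175, draw]
    BK 20: (8.03,0.697) -> (27.954,-1.046) [heading=175, draw]
    -- iteration 2/3 --
    FD 8: (27.954,-1.046) -> (19.985,-0.349) [heading=175, draw]
    BK 20: (19.985,-0.349) -> (39.909,-2.092) [heading=175, draw]
    -- iteration 3/3 --
    FD 8: (39.909,-2.092) -> (31.939,-1.394) [heading=175, draw]
    BK 20: (31.939,-1.394) -> (51.863,-3.138) [heading=175, draw]
  ]
  -- iteration 2/2 --
  RT 80: heading 175 -> 95
  LT 180: heading 95 -> 275
  REPEAT 3 [
    -- iteration 1/3 --
    FD 8: (51.863,-3.138) -> (52.56,-11.107) [heading=275, draw]
    BK 20: (52.56,-11.107) -> (50.817,8.817) [heading=275, draw]
    -- iteration 2/3 --
    FD 8: (50.817,8.817) -> (51.514,0.847) [heading=275, draw]
    BK 20: (51.514,0.847) -> (49.771,20.771) [heading=275, draw]
    -- iteration 3/3 --
    FD 8: (49.771,20.771) -> (50.469,12.802) [heading=275, draw]
    BK 20: (50.469,12.802) -> (48.725,32.725) [heading=275, draw]
  ]
]
FD 16: (48.725,32.725) -> (50.12,16.786) [heading=275, draw]
LT 53: heading 275 -> 328
RT 180: heading 328 -> 148
Final: pos=(50.12,16.786), heading=148, 14 segment(s) drawn
Segments drawn: 14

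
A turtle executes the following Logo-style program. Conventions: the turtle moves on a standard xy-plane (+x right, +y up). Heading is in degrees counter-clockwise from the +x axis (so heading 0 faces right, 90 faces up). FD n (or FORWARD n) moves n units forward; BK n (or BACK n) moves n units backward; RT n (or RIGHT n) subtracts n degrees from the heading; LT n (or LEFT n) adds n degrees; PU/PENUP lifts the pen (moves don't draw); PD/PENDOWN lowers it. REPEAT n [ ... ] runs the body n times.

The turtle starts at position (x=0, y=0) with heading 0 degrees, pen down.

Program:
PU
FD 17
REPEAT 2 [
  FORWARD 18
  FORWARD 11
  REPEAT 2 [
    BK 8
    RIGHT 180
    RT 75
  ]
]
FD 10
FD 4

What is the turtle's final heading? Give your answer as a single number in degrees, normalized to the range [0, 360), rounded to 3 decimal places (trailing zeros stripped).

Answer: 60

Derivation:
Executing turtle program step by step:
Start: pos=(0,0), heading=0, pen down
PU: pen up
FD 17: (0,0) -> (17,0) [heading=0, move]
REPEAT 2 [
  -- iteration 1/2 --
  FD 18: (17,0) -> (35,0) [heading=0, move]
  FD 11: (35,0) -> (46,0) [heading=0, move]
  REPEAT 2 [
    -- iteration 1/2 --
    BK 8: (46,0) -> (38,0) [heading=0, move]
    RT 180: heading 0 -> 180
    RT 75: heading 180 -> 105
    -- iteration 2/2 --
    BK 8: (38,0) -> (40.071,-7.727) [heading=105, move]
    RT 180: heading 105 -> 285
    RT 75: heading 285 -> 210
  ]
  -- iteration 2/2 --
  FD 18: (40.071,-7.727) -> (24.482,-16.727) [heading=210, move]
  FD 11: (24.482,-16.727) -> (14.956,-22.227) [heading=210, move]
  REPEAT 2 [
    -- iteration 1/2 --
    BK 8: (14.956,-22.227) -> (21.884,-18.227) [heading=210, move]
    RT 180: heading 210 -> 30
    RT 75: heading 30 -> 315
    -- iteration 2/2 --
    BK 8: (21.884,-18.227) -> (16.227,-12.571) [heading=315, move]
    RT 180: heading 315 -> 135
    RT 75: heading 135 -> 60
  ]
]
FD 10: (16.227,-12.571) -> (21.227,-3.91) [heading=60, move]
FD 4: (21.227,-3.91) -> (23.227,-0.446) [heading=60, move]
Final: pos=(23.227,-0.446), heading=60, 0 segment(s) drawn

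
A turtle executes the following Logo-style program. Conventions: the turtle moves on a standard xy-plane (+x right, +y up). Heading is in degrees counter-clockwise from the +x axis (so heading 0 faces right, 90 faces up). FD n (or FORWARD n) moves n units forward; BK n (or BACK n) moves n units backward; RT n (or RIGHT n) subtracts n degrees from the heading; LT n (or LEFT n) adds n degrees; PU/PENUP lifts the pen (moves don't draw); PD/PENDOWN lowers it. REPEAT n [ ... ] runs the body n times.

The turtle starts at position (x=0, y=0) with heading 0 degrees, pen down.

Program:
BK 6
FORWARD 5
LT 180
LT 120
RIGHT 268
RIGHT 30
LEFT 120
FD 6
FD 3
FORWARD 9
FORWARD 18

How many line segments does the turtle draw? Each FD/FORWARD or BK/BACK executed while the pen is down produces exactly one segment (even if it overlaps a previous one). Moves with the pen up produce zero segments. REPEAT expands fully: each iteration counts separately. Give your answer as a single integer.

Executing turtle program step by step:
Start: pos=(0,0), heading=0, pen down
BK 6: (0,0) -> (-6,0) [heading=0, draw]
FD 5: (-6,0) -> (-1,0) [heading=0, draw]
LT 180: heading 0 -> 180
LT 120: heading 180 -> 300
RT 268: heading 300 -> 32
RT 30: heading 32 -> 2
LT 120: heading 2 -> 122
FD 6: (-1,0) -> (-4.18,5.088) [heading=122, draw]
FD 3: (-4.18,5.088) -> (-5.769,7.632) [heading=122, draw]
FD 9: (-5.769,7.632) -> (-10.539,15.265) [heading=122, draw]
FD 18: (-10.539,15.265) -> (-20.077,30.53) [heading=122, draw]
Final: pos=(-20.077,30.53), heading=122, 6 segment(s) drawn
Segments drawn: 6

Answer: 6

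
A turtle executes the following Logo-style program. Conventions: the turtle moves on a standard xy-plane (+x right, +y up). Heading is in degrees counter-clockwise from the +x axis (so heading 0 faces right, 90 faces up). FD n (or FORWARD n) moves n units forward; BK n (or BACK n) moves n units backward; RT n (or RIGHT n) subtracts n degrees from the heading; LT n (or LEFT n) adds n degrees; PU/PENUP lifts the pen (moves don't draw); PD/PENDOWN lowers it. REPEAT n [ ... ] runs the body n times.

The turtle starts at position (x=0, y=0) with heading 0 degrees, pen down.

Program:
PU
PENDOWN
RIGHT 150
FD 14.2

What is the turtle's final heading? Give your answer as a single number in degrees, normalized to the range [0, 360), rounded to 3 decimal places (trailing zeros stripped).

Answer: 210

Derivation:
Executing turtle program step by step:
Start: pos=(0,0), heading=0, pen down
PU: pen up
PD: pen down
RT 150: heading 0 -> 210
FD 14.2: (0,0) -> (-12.298,-7.1) [heading=210, draw]
Final: pos=(-12.298,-7.1), heading=210, 1 segment(s) drawn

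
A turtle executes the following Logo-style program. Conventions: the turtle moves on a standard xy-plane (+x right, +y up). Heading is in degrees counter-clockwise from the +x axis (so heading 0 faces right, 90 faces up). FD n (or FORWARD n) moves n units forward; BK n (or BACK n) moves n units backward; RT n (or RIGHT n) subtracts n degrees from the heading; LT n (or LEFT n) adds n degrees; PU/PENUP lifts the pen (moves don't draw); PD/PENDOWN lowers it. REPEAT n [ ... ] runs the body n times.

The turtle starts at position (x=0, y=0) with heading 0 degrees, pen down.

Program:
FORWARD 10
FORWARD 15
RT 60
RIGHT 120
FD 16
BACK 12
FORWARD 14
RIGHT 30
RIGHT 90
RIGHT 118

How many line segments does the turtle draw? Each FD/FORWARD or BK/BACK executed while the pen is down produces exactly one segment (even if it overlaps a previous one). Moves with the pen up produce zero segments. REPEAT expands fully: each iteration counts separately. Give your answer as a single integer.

Answer: 5

Derivation:
Executing turtle program step by step:
Start: pos=(0,0), heading=0, pen down
FD 10: (0,0) -> (10,0) [heading=0, draw]
FD 15: (10,0) -> (25,0) [heading=0, draw]
RT 60: heading 0 -> 300
RT 120: heading 300 -> 180
FD 16: (25,0) -> (9,0) [heading=180, draw]
BK 12: (9,0) -> (21,0) [heading=180, draw]
FD 14: (21,0) -> (7,0) [heading=180, draw]
RT 30: heading 180 -> 150
RT 90: heading 150 -> 60
RT 118: heading 60 -> 302
Final: pos=(7,0), heading=302, 5 segment(s) drawn
Segments drawn: 5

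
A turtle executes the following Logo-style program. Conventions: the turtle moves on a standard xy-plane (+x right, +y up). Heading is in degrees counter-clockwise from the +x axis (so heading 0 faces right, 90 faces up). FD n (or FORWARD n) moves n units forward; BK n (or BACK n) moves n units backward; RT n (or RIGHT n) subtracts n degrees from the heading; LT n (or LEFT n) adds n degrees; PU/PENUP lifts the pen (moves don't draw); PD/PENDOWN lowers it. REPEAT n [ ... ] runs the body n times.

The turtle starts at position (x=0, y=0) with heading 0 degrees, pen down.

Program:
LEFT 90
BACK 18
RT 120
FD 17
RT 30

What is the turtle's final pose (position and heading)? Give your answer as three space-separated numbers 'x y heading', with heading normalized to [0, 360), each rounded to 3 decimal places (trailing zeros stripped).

Executing turtle program step by step:
Start: pos=(0,0), heading=0, pen down
LT 90: heading 0 -> 90
BK 18: (0,0) -> (0,-18) [heading=90, draw]
RT 120: heading 90 -> 330
FD 17: (0,-18) -> (14.722,-26.5) [heading=330, draw]
RT 30: heading 330 -> 300
Final: pos=(14.722,-26.5), heading=300, 2 segment(s) drawn

Answer: 14.722 -26.5 300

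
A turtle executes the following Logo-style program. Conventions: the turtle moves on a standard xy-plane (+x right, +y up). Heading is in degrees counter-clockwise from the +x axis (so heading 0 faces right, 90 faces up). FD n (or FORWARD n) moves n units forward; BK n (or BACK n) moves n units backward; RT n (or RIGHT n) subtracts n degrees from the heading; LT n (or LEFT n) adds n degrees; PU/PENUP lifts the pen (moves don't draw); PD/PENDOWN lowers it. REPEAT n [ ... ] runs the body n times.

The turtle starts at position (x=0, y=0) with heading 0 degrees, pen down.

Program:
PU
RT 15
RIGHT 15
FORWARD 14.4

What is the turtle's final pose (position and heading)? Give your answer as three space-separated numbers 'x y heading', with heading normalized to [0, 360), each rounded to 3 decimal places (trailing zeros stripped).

Executing turtle program step by step:
Start: pos=(0,0), heading=0, pen down
PU: pen up
RT 15: heading 0 -> 345
RT 15: heading 345 -> 330
FD 14.4: (0,0) -> (12.471,-7.2) [heading=330, move]
Final: pos=(12.471,-7.2), heading=330, 0 segment(s) drawn

Answer: 12.471 -7.2 330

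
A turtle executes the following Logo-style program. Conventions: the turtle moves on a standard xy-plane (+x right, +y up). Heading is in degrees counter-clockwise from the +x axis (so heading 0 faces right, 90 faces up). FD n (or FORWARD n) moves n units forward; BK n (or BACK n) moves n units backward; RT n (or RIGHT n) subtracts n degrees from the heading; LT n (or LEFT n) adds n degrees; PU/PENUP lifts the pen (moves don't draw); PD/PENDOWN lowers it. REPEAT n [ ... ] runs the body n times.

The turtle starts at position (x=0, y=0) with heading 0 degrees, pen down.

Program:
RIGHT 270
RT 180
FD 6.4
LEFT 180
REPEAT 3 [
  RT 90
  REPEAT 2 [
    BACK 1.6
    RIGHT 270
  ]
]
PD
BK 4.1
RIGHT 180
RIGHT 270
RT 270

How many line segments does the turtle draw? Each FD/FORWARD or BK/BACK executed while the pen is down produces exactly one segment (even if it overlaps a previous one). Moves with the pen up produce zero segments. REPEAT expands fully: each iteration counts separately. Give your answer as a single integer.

Executing turtle program step by step:
Start: pos=(0,0), heading=0, pen down
RT 270: heading 0 -> 90
RT 180: heading 90 -> 270
FD 6.4: (0,0) -> (0,-6.4) [heading=270, draw]
LT 180: heading 270 -> 90
REPEAT 3 [
  -- iteration 1/3 --
  RT 90: heading 90 -> 0
  REPEAT 2 [
    -- iteration 1/2 --
    BK 1.6: (0,-6.4) -> (-1.6,-6.4) [heading=0, draw]
    RT 270: heading 0 -> 90
    -- iteration 2/2 --
    BK 1.6: (-1.6,-6.4) -> (-1.6,-8) [heading=90, draw]
    RT 270: heading 90 -> 180
  ]
  -- iteration 2/3 --
  RT 90: heading 180 -> 90
  REPEAT 2 [
    -- iteration 1/2 --
    BK 1.6: (-1.6,-8) -> (-1.6,-9.6) [heading=90, draw]
    RT 270: heading 90 -> 180
    -- iteration 2/2 --
    BK 1.6: (-1.6,-9.6) -> (0,-9.6) [heading=180, draw]
    RT 270: heading 180 -> 270
  ]
  -- iteration 3/3 --
  RT 90: heading 270 -> 180
  REPEAT 2 [
    -- iteration 1/2 --
    BK 1.6: (0,-9.6) -> (1.6,-9.6) [heading=180, draw]
    RT 270: heading 180 -> 270
    -- iteration 2/2 --
    BK 1.6: (1.6,-9.6) -> (1.6,-8) [heading=270, draw]
    RT 270: heading 270 -> 0
  ]
]
PD: pen down
BK 4.1: (1.6,-8) -> (-2.5,-8) [heading=0, draw]
RT 180: heading 0 -> 180
RT 270: heading 180 -> 270
RT 270: heading 270 -> 0
Final: pos=(-2.5,-8), heading=0, 8 segment(s) drawn
Segments drawn: 8

Answer: 8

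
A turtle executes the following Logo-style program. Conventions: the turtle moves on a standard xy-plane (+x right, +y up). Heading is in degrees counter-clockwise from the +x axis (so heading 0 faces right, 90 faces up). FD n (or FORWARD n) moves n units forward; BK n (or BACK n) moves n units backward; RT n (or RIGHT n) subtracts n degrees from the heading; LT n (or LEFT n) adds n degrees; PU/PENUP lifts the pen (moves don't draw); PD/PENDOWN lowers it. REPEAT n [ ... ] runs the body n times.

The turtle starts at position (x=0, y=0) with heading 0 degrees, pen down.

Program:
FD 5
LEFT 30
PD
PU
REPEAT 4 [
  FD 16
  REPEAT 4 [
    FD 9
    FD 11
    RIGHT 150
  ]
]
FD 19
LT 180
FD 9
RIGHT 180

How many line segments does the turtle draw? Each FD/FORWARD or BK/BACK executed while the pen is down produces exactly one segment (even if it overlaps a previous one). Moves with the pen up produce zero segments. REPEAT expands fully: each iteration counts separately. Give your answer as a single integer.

Executing turtle program step by step:
Start: pos=(0,0), heading=0, pen down
FD 5: (0,0) -> (5,0) [heading=0, draw]
LT 30: heading 0 -> 30
PD: pen down
PU: pen up
REPEAT 4 [
  -- iteration 1/4 --
  FD 16: (5,0) -> (18.856,8) [heading=30, move]
  REPEAT 4 [
    -- iteration 1/4 --
    FD 9: (18.856,8) -> (26.651,12.5) [heading=30, move]
    FD 11: (26.651,12.5) -> (36.177,18) [heading=30, move]
    RT 150: heading 30 -> 240
    -- iteration 2/4 --
    FD 9: (36.177,18) -> (31.677,10.206) [heading=240, move]
    FD 11: (31.677,10.206) -> (26.177,0.679) [heading=240, move]
    RT 150: heading 240 -> 90
    -- iteration 3/4 --
    FD 9: (26.177,0.679) -> (26.177,9.679) [heading=90, move]
    FD 11: (26.177,9.679) -> (26.177,20.679) [heading=90, move]
    RT 150: heading 90 -> 300
    -- iteration 4/4 --
    FD 9: (26.177,20.679) -> (30.677,12.885) [heading=300, move]
    FD 11: (30.677,12.885) -> (36.177,3.359) [heading=300, move]
    RT 150: heading 300 -> 150
  ]
  -- iteration 2/4 --
  FD 16: (36.177,3.359) -> (22.321,11.359) [heading=150, move]
  REPEAT 4 [
    -- iteration 1/4 --
    FD 9: (22.321,11.359) -> (14.526,15.859) [heading=150, move]
    FD 11: (14.526,15.859) -> (5,21.359) [heading=150, move]
    RT 150: heading 150 -> 0
    -- iteration 2/4 --
    FD 9: (5,21.359) -> (14,21.359) [heading=0, move]
    FD 11: (14,21.359) -> (25,21.359) [heading=0, move]
    RT 150: heading 0 -> 210
    -- iteration 3/4 --
    FD 9: (25,21.359) -> (17.206,16.859) [heading=210, move]
    FD 11: (17.206,16.859) -> (7.679,11.359) [heading=210, move]
    RT 150: heading 210 -> 60
    -- iteration 4/4 --
    FD 9: (7.679,11.359) -> (12.179,19.153) [heading=60, move]
    FD 11: (12.179,19.153) -> (17.679,28.679) [heading=60, move]
    RT 150: heading 60 -> 270
  ]
  -- iteration 3/4 --
  FD 16: (17.679,28.679) -> (17.679,12.679) [heading=270, move]
  REPEAT 4 [
    -- iteration 1/4 --
    FD 9: (17.679,12.679) -> (17.679,3.679) [heading=270, move]
    FD 11: (17.679,3.679) -> (17.679,-7.321) [heading=270, move]
    RT 150: heading 270 -> 120
    -- iteration 2/4 --
    FD 9: (17.679,-7.321) -> (13.179,0.474) [heading=120, move]
    FD 11: (13.179,0.474) -> (7.679,10) [heading=120, move]
    RT 150: heading 120 -> 330
    -- iteration 3/4 --
    FD 9: (7.679,10) -> (15.474,5.5) [heading=330, move]
    FD 11: (15.474,5.5) -> (25,0) [heading=330, move]
    RT 150: heading 330 -> 180
    -- iteration 4/4 --
    FD 9: (25,0) -> (16,0) [heading=180, move]
    FD 11: (16,0) -> (5,0) [heading=180, move]
    RT 150: heading 180 -> 30
  ]
  -- iteration 4/4 --
  FD 16: (5,0) -> (18.856,8) [heading=30, move]
  REPEAT 4 [
    -- iteration 1/4 --
    FD 9: (18.856,8) -> (26.651,12.5) [heading=30, move]
    FD 11: (26.651,12.5) -> (36.177,18) [heading=30, move]
    RT 150: heading 30 -> 240
    -- iteration 2/4 --
    FD 9: (36.177,18) -> (31.677,10.206) [heading=240, move]
    FD 11: (31.677,10.206) -> (26.177,0.679) [heading=240, move]
    RT 150: heading 240 -> 90
    -- iteration 3/4 --
    FD 9: (26.177,0.679) -> (26.177,9.679) [heading=90, move]
    FD 11: (26.177,9.679) -> (26.177,20.679) [heading=90, move]
    RT 150: heading 90 -> 300
    -- iteration 4/4 --
    FD 9: (26.177,20.679) -> (30.677,12.885) [heading=300, move]
    FD 11: (30.677,12.885) -> (36.177,3.359) [heading=300, move]
    RT 150: heading 300 -> 150
  ]
]
FD 19: (36.177,3.359) -> (19.722,12.859) [heading=150, move]
LT 180: heading 150 -> 330
FD 9: (19.722,12.859) -> (27.517,8.359) [heading=330, move]
RT 180: heading 330 -> 150
Final: pos=(27.517,8.359), heading=150, 1 segment(s) drawn
Segments drawn: 1

Answer: 1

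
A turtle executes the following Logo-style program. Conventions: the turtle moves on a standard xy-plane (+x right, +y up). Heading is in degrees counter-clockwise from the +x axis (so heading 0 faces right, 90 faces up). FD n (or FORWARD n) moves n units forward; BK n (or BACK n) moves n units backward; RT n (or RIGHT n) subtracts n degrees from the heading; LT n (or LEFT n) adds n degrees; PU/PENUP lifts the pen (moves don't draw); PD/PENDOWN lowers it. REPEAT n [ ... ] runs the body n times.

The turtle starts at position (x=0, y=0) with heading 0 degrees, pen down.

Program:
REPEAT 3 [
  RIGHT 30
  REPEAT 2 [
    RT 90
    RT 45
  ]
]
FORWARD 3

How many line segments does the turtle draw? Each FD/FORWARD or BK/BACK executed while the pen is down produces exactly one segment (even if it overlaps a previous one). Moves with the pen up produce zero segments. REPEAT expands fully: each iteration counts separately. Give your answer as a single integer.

Executing turtle program step by step:
Start: pos=(0,0), heading=0, pen down
REPEAT 3 [
  -- iteration 1/3 --
  RT 30: heading 0 -> 330
  REPEAT 2 [
    -- iteration 1/2 --
    RT 90: heading 330 -> 240
    RT 45: heading 240 -> 195
    -- iteration 2/2 --
    RT 90: heading 195 -> 105
    RT 45: heading 105 -> 60
  ]
  -- iteration 2/3 --
  RT 30: heading 60 -> 30
  REPEAT 2 [
    -- iteration 1/2 --
    RT 90: heading 30 -> 300
    RT 45: heading 300 -> 255
    -- iteration 2/2 --
    RT 90: heading 255 -> 165
    RT 45: heading 165 -> 120
  ]
  -- iteration 3/3 --
  RT 30: heading 120 -> 90
  REPEAT 2 [
    -- iteration 1/2 --
    RT 90: heading 90 -> 0
    RT 45: heading 0 -> 315
    -- iteration 2/2 --
    RT 90: heading 315 -> 225
    RT 45: heading 225 -> 180
  ]
]
FD 3: (0,0) -> (-3,0) [heading=180, draw]
Final: pos=(-3,0), heading=180, 1 segment(s) drawn
Segments drawn: 1

Answer: 1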